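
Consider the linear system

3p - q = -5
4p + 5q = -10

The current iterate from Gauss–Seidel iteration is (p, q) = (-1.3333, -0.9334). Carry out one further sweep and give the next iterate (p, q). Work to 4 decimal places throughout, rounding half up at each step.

One sweep:
  p = (-5 - (-1)·-0.9334) / (3) = -1.9778
  q = (-10 - (4)·-1.9778) / (5) = -0.4178

(-1.9778, -0.4178)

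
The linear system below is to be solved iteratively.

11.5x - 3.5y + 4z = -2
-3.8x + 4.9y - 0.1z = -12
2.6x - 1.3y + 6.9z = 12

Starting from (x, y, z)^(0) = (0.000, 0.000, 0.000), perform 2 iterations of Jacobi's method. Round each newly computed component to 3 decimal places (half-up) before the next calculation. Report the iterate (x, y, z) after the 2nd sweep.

(-1.524, -2.548, 1.343)

Iteration 1:
  x = (-2 - (-3.5)·0.000 - (4)·0.000) / (11.5) = -0.174
  y = (-12 - (-3.8)·0.000 - (-0.1)·0.000) / (4.9) = -2.449
  z = (12 - (2.6)·0.000 - (-1.3)·0.000) / (6.9) = 1.739
Iteration 2:
  x = (-2 - (-3.5)·-2.449 - (4)·1.739) / (11.5) = -1.524
  y = (-12 - (-3.8)·-0.174 - (-0.1)·1.739) / (4.9) = -2.548
  z = (12 - (2.6)·-0.174 - (-1.3)·-2.449) / (6.9) = 1.343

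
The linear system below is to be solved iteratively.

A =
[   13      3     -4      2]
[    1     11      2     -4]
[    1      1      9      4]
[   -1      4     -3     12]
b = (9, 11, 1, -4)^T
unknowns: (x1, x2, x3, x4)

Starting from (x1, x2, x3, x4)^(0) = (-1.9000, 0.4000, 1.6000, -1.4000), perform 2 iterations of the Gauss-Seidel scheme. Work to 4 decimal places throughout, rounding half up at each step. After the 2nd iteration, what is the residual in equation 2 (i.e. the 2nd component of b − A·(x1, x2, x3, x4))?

-0.4709

Iteration 1:
  x1 = (9 - (3)·0.4000 - (-4)·1.6000 - (2)·-1.4000) / (13) = 1.3077
  x2 = (11 - (1)·1.3077 - (2)·1.6000 - (-4)·-1.4000) / (11) = 0.0811
  x3 = (1 - (1)·1.3077 - (1)·0.0811 - (4)·-1.4000) / (9) = 0.5790
  x4 = (-4 - (-1)·1.3077 - (4)·0.0811 - (-3)·0.5790) / (12) = -0.1066
Iteration 2:
  x1 = (9 - (3)·0.0811 - (-4)·0.5790 - (2)·-0.1066) / (13) = 0.8681
  x2 = (11 - (1)·0.8681 - (2)·0.5790 - (-4)·-0.1066) / (11) = 0.7770
  x3 = (1 - (1)·0.8681 - (1)·0.7770 - (4)·-0.1066) / (9) = -0.0243
  x4 = (-4 - (-1)·0.8681 - (4)·0.7770 - (-3)·-0.0243) / (12) = -0.5261
Residual b − A·x = (-3.6613, -0.4709, 1.6780, 0.0004)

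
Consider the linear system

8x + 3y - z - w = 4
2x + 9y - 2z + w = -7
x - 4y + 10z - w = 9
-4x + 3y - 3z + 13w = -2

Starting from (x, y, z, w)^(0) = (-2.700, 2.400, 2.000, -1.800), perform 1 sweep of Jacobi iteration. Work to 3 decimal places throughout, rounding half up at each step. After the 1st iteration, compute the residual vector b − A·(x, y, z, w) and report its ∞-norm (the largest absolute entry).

14.950

Iteration 1:
  x = (4 - (3)·2.400 - (-1)·2.000 - (-1)·-1.800) / (8) = -0.375
  y = (-7 - (2)·-2.700 - (-2)·2.000 - (1)·-1.800) / (9) = 0.467
  z = (9 - (1)·-2.700 - (-4)·2.400 - (-1)·-1.800) / (10) = 1.950
  w = (-2 - (-4)·-2.700 - (3)·2.400 - (-3)·2.000) / (13) = -1.077
Residual b − A·x = (6.472, -5.476, -9.334, 14.950); ∞-norm = 14.950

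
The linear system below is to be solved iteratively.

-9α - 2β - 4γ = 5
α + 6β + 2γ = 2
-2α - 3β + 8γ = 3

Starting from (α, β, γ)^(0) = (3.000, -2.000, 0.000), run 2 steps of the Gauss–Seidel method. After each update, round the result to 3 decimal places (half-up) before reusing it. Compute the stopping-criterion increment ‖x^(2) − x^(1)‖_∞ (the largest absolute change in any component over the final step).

0.736

Iteration 1:
  α = (5 - (-2)·-2.000 - (-4)·0.000) / (-9) = -0.111
  β = (2 - (1)·-0.111 - (2)·0.000) / (6) = 0.352
  γ = (3 - (-2)·-0.111 - (-3)·0.352) / (8) = 0.479
Iteration 2:
  α = (5 - (-2)·0.352 - (-4)·0.479) / (-9) = -0.847
  β = (2 - (1)·-0.847 - (2)·0.479) / (6) = 0.315
  γ = (3 - (-2)·-0.847 - (-3)·0.315) / (8) = 0.281
Change: (-0.736, -0.037, -0.198) → max |·| = 0.736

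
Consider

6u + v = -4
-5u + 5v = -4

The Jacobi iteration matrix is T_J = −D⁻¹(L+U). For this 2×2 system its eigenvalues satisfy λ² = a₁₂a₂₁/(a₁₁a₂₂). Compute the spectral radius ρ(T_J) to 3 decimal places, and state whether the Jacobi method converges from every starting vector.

0.408

a₁₂a₂₁/(a₁₁a₂₂) = (1)·(-5) / ((6)·(5)) = -0.166667
ρ = √|-0.166667| = √0.166667 = 0.408
ρ < 1, so Jacobi converges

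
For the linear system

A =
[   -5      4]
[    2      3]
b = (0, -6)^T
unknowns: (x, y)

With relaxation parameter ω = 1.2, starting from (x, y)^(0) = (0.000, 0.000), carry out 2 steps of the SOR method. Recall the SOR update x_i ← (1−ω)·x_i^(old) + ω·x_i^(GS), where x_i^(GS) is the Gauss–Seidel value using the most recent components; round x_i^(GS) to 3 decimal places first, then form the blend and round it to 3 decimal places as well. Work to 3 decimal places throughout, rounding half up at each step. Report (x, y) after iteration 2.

Iteration 1:
  x: GS value = (0 - (4)·0.000) / (-5) = 0.000;  x ← (1−ω)·0.000 + ω·0.000 = 0.000
  y: GS value = (-6 - (2)·0.000) / (3) = -2.000;  y ← (1−ω)·0.000 + ω·-2.000 = -2.400
Iteration 2:
  x: GS value = (0 - (4)·-2.400) / (-5) = -1.920;  x ← (1−ω)·0.000 + ω·-1.920 = -2.304
  y: GS value = (-6 - (2)·-2.304) / (3) = -0.464;  y ← (1−ω)·-2.400 + ω·-0.464 = -0.077

(-2.304, -0.077)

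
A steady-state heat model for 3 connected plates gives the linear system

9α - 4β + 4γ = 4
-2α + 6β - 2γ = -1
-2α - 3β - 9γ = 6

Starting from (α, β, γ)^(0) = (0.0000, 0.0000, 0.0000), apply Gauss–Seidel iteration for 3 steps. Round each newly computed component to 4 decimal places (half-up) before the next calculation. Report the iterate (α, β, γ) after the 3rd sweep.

Iteration 1:
  α = (4 - (-4)·0.0000 - (4)·0.0000) / (9) = 0.4444
  β = (-1 - (-2)·0.4444 - (-2)·0.0000) / (6) = -0.0185
  γ = (6 - (-2)·0.4444 - (-3)·-0.0185) / (-9) = -0.7593
Iteration 2:
  α = (4 - (-4)·-0.0185 - (4)·-0.7593) / (9) = 0.7737
  β = (-1 - (-2)·0.7737 - (-2)·-0.7593) / (6) = -0.1619
  γ = (6 - (-2)·0.7737 - (-3)·-0.1619) / (-9) = -0.7846
Iteration 3:
  α = (4 - (-4)·-0.1619 - (4)·-0.7846) / (9) = 0.7212
  β = (-1 - (-2)·0.7212 - (-2)·-0.7846) / (6) = -0.1878
  γ = (6 - (-2)·0.7212 - (-3)·-0.1878) / (-9) = -0.7643

(0.7212, -0.1878, -0.7643)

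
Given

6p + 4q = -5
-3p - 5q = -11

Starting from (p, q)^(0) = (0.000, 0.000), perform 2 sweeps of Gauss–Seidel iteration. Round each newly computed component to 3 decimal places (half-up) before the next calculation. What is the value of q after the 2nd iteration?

3.780

Iteration 1:
  p = (-5 - (4)·0.000) / (6) = -0.833
  q = (-11 - (-3)·-0.833) / (-5) = 2.700
Iteration 2:
  p = (-5 - (4)·2.700) / (6) = -2.633
  q = (-11 - (-3)·-2.633) / (-5) = 3.780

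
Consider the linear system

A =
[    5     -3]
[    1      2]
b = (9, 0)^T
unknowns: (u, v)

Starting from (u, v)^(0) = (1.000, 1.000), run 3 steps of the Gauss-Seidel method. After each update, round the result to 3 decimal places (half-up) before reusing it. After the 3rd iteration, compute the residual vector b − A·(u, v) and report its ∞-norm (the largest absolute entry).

Iteration 1:
  u = (9 - (-3)·1.000) / (5) = 2.400
  v = (0 - (1)·2.400) / (2) = -1.200
Iteration 2:
  u = (9 - (-3)·-1.200) / (5) = 1.080
  v = (0 - (1)·1.080) / (2) = -0.540
Iteration 3:
  u = (9 - (-3)·-0.540) / (5) = 1.476
  v = (0 - (1)·1.476) / (2) = -0.738
Residual b − A·x = (-0.594, 0.000); ∞-norm = 0.594

0.594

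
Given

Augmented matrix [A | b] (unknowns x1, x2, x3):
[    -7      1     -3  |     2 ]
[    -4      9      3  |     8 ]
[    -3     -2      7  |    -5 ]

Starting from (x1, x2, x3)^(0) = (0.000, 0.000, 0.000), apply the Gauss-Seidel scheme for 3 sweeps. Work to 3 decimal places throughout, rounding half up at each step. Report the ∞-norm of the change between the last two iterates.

Iteration 1:
  x1 = (2 - (1)·0.000 - (-3)·0.000) / (-7) = -0.286
  x2 = (8 - (-4)·-0.286 - (3)·0.000) / (9) = 0.762
  x3 = (-5 - (-3)·-0.286 - (-2)·0.762) / (7) = -0.619
Iteration 2:
  x1 = (2 - (1)·0.762 - (-3)·-0.619) / (-7) = 0.088
  x2 = (8 - (-4)·0.088 - (3)·-0.619) / (9) = 1.134
  x3 = (-5 - (-3)·0.088 - (-2)·1.134) / (7) = -0.353
Iteration 3:
  x1 = (2 - (1)·1.134 - (-3)·-0.353) / (-7) = 0.028
  x2 = (8 - (-4)·0.028 - (3)·-0.353) / (9) = 1.019
  x3 = (-5 - (-3)·0.028 - (-2)·1.019) / (7) = -0.411
Change: (-0.060, -0.115, -0.058) → max |·| = 0.115

0.115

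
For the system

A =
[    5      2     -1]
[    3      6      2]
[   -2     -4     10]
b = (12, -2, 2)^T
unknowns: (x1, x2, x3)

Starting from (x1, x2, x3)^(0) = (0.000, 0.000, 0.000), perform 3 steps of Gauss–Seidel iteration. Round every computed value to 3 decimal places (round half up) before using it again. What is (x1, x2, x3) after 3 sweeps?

Iteration 1:
  x1 = (12 - (2)·0.000 - (-1)·0.000) / (5) = 2.400
  x2 = (-2 - (3)·2.400 - (2)·0.000) / (6) = -1.533
  x3 = (2 - (-2)·2.400 - (-4)·-1.533) / (10) = 0.067
Iteration 2:
  x1 = (12 - (2)·-1.533 - (-1)·0.067) / (5) = 3.027
  x2 = (-2 - (3)·3.027 - (2)·0.067) / (6) = -1.869
  x3 = (2 - (-2)·3.027 - (-4)·-1.869) / (10) = 0.058
Iteration 3:
  x1 = (12 - (2)·-1.869 - (-1)·0.058) / (5) = 3.159
  x2 = (-2 - (3)·3.159 - (2)·0.058) / (6) = -1.932
  x3 = (2 - (-2)·3.159 - (-4)·-1.932) / (10) = 0.059

(3.159, -1.932, 0.059)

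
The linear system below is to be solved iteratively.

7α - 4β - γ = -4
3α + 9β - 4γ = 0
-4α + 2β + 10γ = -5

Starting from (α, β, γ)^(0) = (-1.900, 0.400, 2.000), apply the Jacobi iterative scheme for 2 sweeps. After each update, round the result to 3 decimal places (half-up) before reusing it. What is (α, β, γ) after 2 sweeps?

(0.107, -0.577, -0.827)

Iteration 1:
  α = (-4 - (-4)·0.400 - (-1)·2.000) / (7) = -0.057
  β = (0 - (3)·-1.900 - (-4)·2.000) / (9) = 1.522
  γ = (-5 - (-4)·-1.900 - (2)·0.400) / (10) = -1.340
Iteration 2:
  α = (-4 - (-4)·1.522 - (-1)·-1.340) / (7) = 0.107
  β = (0 - (3)·-0.057 - (-4)·-1.340) / (9) = -0.577
  γ = (-5 - (-4)·-0.057 - (2)·1.522) / (10) = -0.827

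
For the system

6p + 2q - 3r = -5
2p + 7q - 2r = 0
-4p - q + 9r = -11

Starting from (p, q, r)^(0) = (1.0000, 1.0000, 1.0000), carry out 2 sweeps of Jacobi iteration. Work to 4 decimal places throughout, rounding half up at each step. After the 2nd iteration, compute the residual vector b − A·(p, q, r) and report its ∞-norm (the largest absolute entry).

Iteration 1:
  p = (-5 - (2)·1.0000 - (-3)·1.0000) / (6) = -0.6667
  q = (0 - (2)·1.0000 - (-2)·1.0000) / (7) = 0.0000
  r = (-11 - (-4)·1.0000 - (-1)·1.0000) / (9) = -0.6667
Iteration 2:
  p = (-5 - (2)·0.0000 - (-3)·-0.6667) / (6) = -1.1667
  q = (0 - (2)·-0.6667 - (-2)·-0.6667) / (7) = 0.0000
  r = (-11 - (-4)·-0.6667 - (-1)·0.0000) / (9) = -1.5185
Residual b − A·x = (-2.5553, -0.7036, -2.0003); ∞-norm = 2.5553

2.5553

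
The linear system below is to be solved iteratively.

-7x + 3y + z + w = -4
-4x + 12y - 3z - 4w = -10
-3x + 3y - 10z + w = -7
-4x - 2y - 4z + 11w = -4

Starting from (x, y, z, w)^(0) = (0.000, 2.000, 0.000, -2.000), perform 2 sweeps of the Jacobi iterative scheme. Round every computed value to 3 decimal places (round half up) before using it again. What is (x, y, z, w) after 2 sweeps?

(0.086, -0.177, -0.093, 0.179)

Iteration 1:
  x = (-4 - (3)·2.000 - (1)·0.000 - (1)·-2.000) / (-7) = 1.143
  y = (-10 - (-4)·0.000 - (-3)·0.000 - (-4)·-2.000) / (12) = -1.500
  z = (-7 - (-3)·0.000 - (3)·2.000 - (1)·-2.000) / (-10) = 1.100
  w = (-4 - (-4)·0.000 - (-2)·2.000 - (-4)·0.000) / (11) = 0.000
Iteration 2:
  x = (-4 - (3)·-1.500 - (1)·1.100 - (1)·0.000) / (-7) = 0.086
  y = (-10 - (-4)·1.143 - (-3)·1.100 - (-4)·0.000) / (12) = -0.177
  z = (-7 - (-3)·1.143 - (3)·-1.500 - (1)·0.000) / (-10) = -0.093
  w = (-4 - (-4)·1.143 - (-2)·-1.500 - (-4)·1.100) / (11) = 0.179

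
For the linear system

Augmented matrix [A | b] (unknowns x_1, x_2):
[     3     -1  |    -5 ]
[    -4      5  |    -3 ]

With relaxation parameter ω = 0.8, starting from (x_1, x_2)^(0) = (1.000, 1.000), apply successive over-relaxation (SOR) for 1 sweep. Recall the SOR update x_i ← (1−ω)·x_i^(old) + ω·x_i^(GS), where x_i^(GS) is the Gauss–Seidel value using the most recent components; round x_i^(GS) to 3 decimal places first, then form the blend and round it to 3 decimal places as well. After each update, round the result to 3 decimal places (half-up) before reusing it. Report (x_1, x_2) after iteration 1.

Iteration 1:
  x_1: GS value = (-5 - (-1)·1.000) / (3) = -1.333;  x_1 ← (1−ω)·1.000 + ω·-1.333 = -0.866
  x_2: GS value = (-3 - (-4)·-0.866) / (5) = -1.293;  x_2 ← (1−ω)·1.000 + ω·-1.293 = -0.834

(-0.866, -0.834)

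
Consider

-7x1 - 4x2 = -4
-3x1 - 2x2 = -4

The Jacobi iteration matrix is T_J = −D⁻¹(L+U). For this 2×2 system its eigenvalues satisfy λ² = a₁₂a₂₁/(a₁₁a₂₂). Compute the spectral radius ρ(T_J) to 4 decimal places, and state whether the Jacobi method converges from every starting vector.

a₁₂a₂₁/(a₁₁a₂₂) = (-4)·(-3) / ((-7)·(-2)) = 0.857143
ρ = √|0.857143| = √0.857143 = 0.9258
ρ < 1, so Jacobi converges

0.9258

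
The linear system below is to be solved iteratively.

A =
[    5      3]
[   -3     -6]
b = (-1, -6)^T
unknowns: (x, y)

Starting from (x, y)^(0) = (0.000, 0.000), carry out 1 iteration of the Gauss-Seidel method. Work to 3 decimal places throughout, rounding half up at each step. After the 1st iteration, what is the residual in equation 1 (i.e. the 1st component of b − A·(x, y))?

-3.300

Iteration 1:
  x = (-1 - (3)·0.000) / (5) = -0.200
  y = (-6 - (-3)·-0.200) / (-6) = 1.100
Residual b − A·x = (-3.300, 0.000)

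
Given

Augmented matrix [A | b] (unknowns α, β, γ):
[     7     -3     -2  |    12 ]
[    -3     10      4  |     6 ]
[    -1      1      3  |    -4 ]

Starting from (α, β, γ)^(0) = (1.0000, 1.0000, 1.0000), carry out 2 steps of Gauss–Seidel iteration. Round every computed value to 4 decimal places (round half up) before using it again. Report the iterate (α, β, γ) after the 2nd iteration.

(1.8742, 1.4956, -1.2071)

Iteration 1:
  α = (12 - (-3)·1.0000 - (-2)·1.0000) / (7) = 2.4286
  β = (6 - (-3)·2.4286 - (4)·1.0000) / (10) = 0.9286
  γ = (-4 - (-1)·2.4286 - (1)·0.9286) / (3) = -0.8333
Iteration 2:
  α = (12 - (-3)·0.9286 - (-2)·-0.8333) / (7) = 1.8742
  β = (6 - (-3)·1.8742 - (4)·-0.8333) / (10) = 1.4956
  γ = (-4 - (-1)·1.8742 - (1)·1.4956) / (3) = -1.2071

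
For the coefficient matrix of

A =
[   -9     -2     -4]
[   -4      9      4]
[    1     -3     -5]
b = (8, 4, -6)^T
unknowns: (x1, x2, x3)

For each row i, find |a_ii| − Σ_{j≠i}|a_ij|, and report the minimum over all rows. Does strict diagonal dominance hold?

row 1: |-9| − (2+4) = 3
row 2: |9| − (4+4) = 1
row 3: |-5| − (1+3) = 1
minimum over rows = 1 → strictly diagonally dominant (convergence guaranteed)

1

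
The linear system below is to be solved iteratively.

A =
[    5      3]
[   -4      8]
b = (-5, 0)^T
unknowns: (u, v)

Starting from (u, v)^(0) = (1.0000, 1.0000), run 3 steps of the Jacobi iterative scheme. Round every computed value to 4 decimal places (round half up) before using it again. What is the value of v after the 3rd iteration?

Iteration 1:
  u = (-5 - (3)·1.0000) / (5) = -1.6000
  v = (0 - (-4)·1.0000) / (8) = 0.5000
Iteration 2:
  u = (-5 - (3)·0.5000) / (5) = -1.3000
  v = (0 - (-4)·-1.6000) / (8) = -0.8000
Iteration 3:
  u = (-5 - (3)·-0.8000) / (5) = -0.5200
  v = (0 - (-4)·-1.3000) / (8) = -0.6500

-0.6500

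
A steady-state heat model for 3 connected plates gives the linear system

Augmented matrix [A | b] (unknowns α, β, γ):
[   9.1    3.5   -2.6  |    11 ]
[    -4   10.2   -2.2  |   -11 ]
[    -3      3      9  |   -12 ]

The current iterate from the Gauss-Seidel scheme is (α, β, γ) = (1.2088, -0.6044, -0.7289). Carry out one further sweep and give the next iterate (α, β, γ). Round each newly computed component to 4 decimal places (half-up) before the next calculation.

(1.2330, -0.7521, -0.6716)

One sweep:
  α = (11 - (3.5)·-0.6044 - (-2.6)·-0.7289) / (9.1) = 1.2330
  β = (-11 - (-4)·1.2330 - (-2.2)·-0.7289) / (10.2) = -0.7521
  γ = (-12 - (-3)·1.2330 - (3)·-0.7521) / (9) = -0.6716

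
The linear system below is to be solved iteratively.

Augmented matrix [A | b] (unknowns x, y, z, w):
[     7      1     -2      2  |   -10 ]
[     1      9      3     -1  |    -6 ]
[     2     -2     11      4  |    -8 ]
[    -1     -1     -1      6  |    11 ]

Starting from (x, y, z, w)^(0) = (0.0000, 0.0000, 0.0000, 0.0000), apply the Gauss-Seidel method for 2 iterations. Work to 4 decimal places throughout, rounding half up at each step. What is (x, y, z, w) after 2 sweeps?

(-1.9209, -0.1091, -0.9132, 1.3428)

Iteration 1:
  x = (-10 - (1)·0.0000 - (-2)·0.0000 - (2)·0.0000) / (7) = -1.4286
  y = (-6 - (1)·-1.4286 - (3)·0.0000 - (-1)·0.0000) / (9) = -0.5079
  z = (-8 - (2)·-1.4286 - (-2)·-0.5079 - (4)·0.0000) / (11) = -0.5599
  w = (11 - (-1)·-1.4286 - (-1)·-0.5079 - (-1)·-0.5599) / (6) = 1.4173
Iteration 2:
  x = (-10 - (1)·-0.5079 - (-2)·-0.5599 - (2)·1.4173) / (7) = -1.9209
  y = (-6 - (1)·-1.9209 - (3)·-0.5599 - (-1)·1.4173) / (9) = -0.1091
  z = (-8 - (2)·-1.9209 - (-2)·-0.1091 - (4)·1.4173) / (11) = -0.9132
  w = (11 - (-1)·-1.9209 - (-1)·-0.1091 - (-1)·-0.9132) / (6) = 1.3428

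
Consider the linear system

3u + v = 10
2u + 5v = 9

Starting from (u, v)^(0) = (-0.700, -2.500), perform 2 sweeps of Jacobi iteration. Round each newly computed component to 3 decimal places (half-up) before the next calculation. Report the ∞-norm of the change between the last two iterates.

1.947

Iteration 1:
  u = (10 - (1)·-2.500) / (3) = 4.167
  v = (9 - (2)·-0.700) / (5) = 2.080
Iteration 2:
  u = (10 - (1)·2.080) / (3) = 2.640
  v = (9 - (2)·4.167) / (5) = 0.133
Change: (-1.527, -1.947) → max |·| = 1.947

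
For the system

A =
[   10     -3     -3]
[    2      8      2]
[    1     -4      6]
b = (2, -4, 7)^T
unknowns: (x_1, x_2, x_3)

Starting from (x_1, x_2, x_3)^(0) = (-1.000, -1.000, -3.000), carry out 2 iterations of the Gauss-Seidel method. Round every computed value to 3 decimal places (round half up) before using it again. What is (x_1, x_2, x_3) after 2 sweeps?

Iteration 1:
  x_1 = (2 - (-3)·-1.000 - (-3)·-3.000) / (10) = -1.000
  x_2 = (-4 - (2)·-1.000 - (2)·-3.000) / (8) = 0.500
  x_3 = (7 - (1)·-1.000 - (-4)·0.500) / (6) = 1.667
Iteration 2:
  x_1 = (2 - (-3)·0.500 - (-3)·1.667) / (10) = 0.850
  x_2 = (-4 - (2)·0.850 - (2)·1.667) / (8) = -1.129
  x_3 = (7 - (1)·0.850 - (-4)·-1.129) / (6) = 0.272

(0.850, -1.129, 0.272)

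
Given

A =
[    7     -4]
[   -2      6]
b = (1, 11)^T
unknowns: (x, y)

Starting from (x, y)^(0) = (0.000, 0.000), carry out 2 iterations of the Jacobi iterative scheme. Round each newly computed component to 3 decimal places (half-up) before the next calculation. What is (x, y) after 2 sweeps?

Iteration 1:
  x = (1 - (-4)·0.000) / (7) = 0.143
  y = (11 - (-2)·0.000) / (6) = 1.833
Iteration 2:
  x = (1 - (-4)·1.833) / (7) = 1.190
  y = (11 - (-2)·0.143) / (6) = 1.881

(1.190, 1.881)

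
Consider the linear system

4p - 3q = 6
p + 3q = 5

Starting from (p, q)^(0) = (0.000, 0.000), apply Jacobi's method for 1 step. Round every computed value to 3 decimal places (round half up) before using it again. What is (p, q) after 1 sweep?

(1.500, 1.667)

Iteration 1:
  p = (6 - (-3)·0.000) / (4) = 1.500
  q = (5 - (1)·0.000) / (3) = 1.667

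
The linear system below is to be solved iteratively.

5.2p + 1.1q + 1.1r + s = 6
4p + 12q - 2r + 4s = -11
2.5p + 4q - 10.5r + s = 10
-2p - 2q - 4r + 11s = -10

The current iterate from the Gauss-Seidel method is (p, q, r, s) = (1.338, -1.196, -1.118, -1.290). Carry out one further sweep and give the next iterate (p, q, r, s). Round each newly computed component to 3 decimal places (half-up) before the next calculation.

One sweep:
  p = (6 - (1.1)·-1.196 - (1.1)·-1.118 - (1)·-1.290) / (5.2) = 1.891
  q = (-11 - (4)·1.891 - (-2)·-1.118 - (4)·-1.290) / (12) = -1.303
  r = (10 - (2.5)·1.891 - (4)·-1.303 - (1)·-1.290) / (-10.5) = -1.121
  s = (-10 - (-2)·1.891 - (-2)·-1.303 - (-4)·-1.121) / (11) = -1.210

(1.891, -1.303, -1.121, -1.210)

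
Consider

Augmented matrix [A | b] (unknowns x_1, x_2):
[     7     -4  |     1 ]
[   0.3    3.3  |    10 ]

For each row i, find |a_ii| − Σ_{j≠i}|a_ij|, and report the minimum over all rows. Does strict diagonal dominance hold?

3

row 1: |7| − (4) = 3
row 2: |3.3| − (0.3) = 3
minimum over rows = 3 → strictly diagonally dominant (convergence guaranteed)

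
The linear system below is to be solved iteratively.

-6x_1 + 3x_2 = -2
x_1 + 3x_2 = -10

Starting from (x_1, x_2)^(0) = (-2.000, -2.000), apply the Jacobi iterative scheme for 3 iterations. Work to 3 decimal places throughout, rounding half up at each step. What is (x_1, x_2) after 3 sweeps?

(-1.222, -3.000)

Iteration 1:
  x_1 = (-2 - (3)·-2.000) / (-6) = -0.667
  x_2 = (-10 - (1)·-2.000) / (3) = -2.667
Iteration 2:
  x_1 = (-2 - (3)·-2.667) / (-6) = -1.000
  x_2 = (-10 - (1)·-0.667) / (3) = -3.111
Iteration 3:
  x_1 = (-2 - (3)·-3.111) / (-6) = -1.222
  x_2 = (-10 - (1)·-1.000) / (3) = -3.000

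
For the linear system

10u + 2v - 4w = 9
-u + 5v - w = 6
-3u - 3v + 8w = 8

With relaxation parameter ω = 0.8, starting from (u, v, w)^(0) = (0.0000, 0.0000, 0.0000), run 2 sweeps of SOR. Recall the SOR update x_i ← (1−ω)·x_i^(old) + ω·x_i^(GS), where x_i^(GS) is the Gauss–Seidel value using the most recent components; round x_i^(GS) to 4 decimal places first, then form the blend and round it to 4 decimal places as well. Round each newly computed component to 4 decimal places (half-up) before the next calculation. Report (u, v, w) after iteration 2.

(1.1203, 1.5685, 1.8744)

Iteration 1:
  u: GS value = (9 - (2)·0.0000 - (-4)·0.0000) / (10) = 0.9000;  u ← (1−ω)·0.0000 + ω·0.9000 = 0.7200
  v: GS value = (6 - (-1)·0.7200 - (-1)·0.0000) / (5) = 1.3440;  v ← (1−ω)·0.0000 + ω·1.3440 = 1.0752
  w: GS value = (8 - (-3)·0.7200 - (-3)·1.0752) / (8) = 1.6732;  w ← (1−ω)·0.0000 + ω·1.6732 = 1.3386
Iteration 2:
  u: GS value = (9 - (2)·1.0752 - (-4)·1.3386) / (10) = 1.2204;  u ← (1−ω)·0.7200 + ω·1.2204 = 1.1203
  v: GS value = (6 - (-1)·1.1203 - (-1)·1.3386) / (5) = 1.6918;  v ← (1−ω)·1.0752 + ω·1.6918 = 1.5685
  w: GS value = (8 - (-3)·1.1203 - (-3)·1.5685) / (8) = 2.0083;  w ← (1−ω)·1.3386 + ω·2.0083 = 1.8744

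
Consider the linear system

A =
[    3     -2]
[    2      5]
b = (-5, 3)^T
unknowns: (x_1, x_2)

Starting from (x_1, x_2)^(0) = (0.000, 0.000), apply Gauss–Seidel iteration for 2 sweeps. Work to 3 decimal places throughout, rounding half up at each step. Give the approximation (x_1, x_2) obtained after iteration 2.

(-0.822, 0.929)

Iteration 1:
  x_1 = (-5 - (-2)·0.000) / (3) = -1.667
  x_2 = (3 - (2)·-1.667) / (5) = 1.267
Iteration 2:
  x_1 = (-5 - (-2)·1.267) / (3) = -0.822
  x_2 = (3 - (2)·-0.822) / (5) = 0.929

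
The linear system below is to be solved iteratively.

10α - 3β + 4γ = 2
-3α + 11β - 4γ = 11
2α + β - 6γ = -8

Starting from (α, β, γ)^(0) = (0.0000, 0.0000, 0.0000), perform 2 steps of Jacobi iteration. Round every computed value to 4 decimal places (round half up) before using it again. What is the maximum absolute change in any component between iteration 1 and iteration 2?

0.5394

Iteration 1:
  α = (2 - (-3)·0.0000 - (4)·0.0000) / (10) = 0.2000
  β = (11 - (-3)·0.0000 - (-4)·0.0000) / (11) = 1.0000
  γ = (-8 - (2)·0.0000 - (1)·0.0000) / (-6) = 1.3333
Iteration 2:
  α = (2 - (-3)·1.0000 - (4)·1.3333) / (10) = -0.0333
  β = (11 - (-3)·0.2000 - (-4)·1.3333) / (11) = 1.5394
  γ = (-8 - (2)·0.2000 - (1)·1.0000) / (-6) = 1.5667
Change: (-0.2333, 0.5394, 0.2334) → max |·| = 0.5394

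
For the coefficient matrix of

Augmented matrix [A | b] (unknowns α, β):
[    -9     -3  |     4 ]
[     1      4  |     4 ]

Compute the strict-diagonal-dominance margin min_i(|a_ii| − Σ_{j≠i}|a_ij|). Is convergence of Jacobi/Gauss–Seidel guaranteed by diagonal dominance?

3

row 1: |-9| − (3) = 6
row 2: |4| − (1) = 3
minimum over rows = 3 → strictly diagonally dominant (convergence guaranteed)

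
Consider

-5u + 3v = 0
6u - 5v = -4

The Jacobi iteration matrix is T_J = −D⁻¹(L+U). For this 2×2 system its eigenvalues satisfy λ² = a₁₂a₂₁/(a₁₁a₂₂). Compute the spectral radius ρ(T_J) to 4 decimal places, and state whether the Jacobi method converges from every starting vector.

a₁₂a₂₁/(a₁₁a₂₂) = (3)·(6) / ((-5)·(-5)) = 0.720000
ρ = √|0.720000| = √0.720000 = 0.8485
ρ < 1, so Jacobi converges

0.8485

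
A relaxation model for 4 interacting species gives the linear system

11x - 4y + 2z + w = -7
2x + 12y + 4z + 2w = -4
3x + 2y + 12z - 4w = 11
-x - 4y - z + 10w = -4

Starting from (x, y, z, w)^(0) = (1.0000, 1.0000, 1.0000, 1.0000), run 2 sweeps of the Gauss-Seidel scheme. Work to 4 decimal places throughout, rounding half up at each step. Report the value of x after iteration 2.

-1.1263

Iteration 1:
  x = (-7 - (-4)·1.0000 - (2)·1.0000 - (1)·1.0000) / (11) = -0.5455
  y = (-4 - (2)·-0.5455 - (4)·1.0000 - (2)·1.0000) / (12) = -0.7424
  z = (11 - (3)·-0.5455 - (2)·-0.7424 - (-4)·1.0000) / (12) = 1.5101
  w = (-4 - (-1)·-0.5455 - (-4)·-0.7424 - (-1)·1.5101) / (10) = -0.6005
Iteration 2:
  x = (-7 - (-4)·-0.7424 - (2)·1.5101 - (1)·-0.6005) / (11) = -1.1263
  y = (-4 - (2)·-1.1263 - (4)·1.5101 - (2)·-0.6005) / (12) = -0.5489
  z = (11 - (3)·-1.1263 - (2)·-0.5489 - (-4)·-0.6005) / (12) = 1.0896
  w = (-4 - (-1)·-1.1263 - (-4)·-0.5489 - (-1)·1.0896) / (10) = -0.6232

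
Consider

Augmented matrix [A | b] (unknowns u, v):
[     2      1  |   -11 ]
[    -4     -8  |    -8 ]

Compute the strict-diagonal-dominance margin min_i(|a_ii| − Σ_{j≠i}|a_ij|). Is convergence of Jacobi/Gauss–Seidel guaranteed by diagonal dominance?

row 1: |2| − (1) = 1
row 2: |-8| − (4) = 4
minimum over rows = 1 → strictly diagonally dominant (convergence guaranteed)

1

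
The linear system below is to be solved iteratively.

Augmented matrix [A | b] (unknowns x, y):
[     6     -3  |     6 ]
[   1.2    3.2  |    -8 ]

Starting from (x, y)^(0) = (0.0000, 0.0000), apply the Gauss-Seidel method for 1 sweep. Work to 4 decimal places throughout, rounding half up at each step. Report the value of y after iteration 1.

Iteration 1:
  x = (6 - (-3)·0.0000) / (6) = 1.0000
  y = (-8 - (1.2)·1.0000) / (3.2) = -2.8750

-2.8750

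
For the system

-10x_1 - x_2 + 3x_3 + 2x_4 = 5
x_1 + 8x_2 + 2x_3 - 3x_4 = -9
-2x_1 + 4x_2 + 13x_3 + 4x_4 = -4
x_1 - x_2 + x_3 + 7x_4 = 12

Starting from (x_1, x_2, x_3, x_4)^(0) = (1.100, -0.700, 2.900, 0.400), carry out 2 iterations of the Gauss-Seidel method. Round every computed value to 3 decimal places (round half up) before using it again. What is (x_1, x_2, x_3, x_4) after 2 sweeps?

Iteration 1:
  x_1 = (5 - (-1)·-0.700 - (3)·2.900 - (2)·0.400) / (-10) = 0.520
  x_2 = (-9 - (1)·0.520 - (2)·2.900 - (-3)·0.400) / (8) = -1.765
  x_3 = (-4 - (-2)·0.520 - (4)·-1.765 - (4)·0.400) / (13) = 0.192
  x_4 = (12 - (1)·0.520 - (-1)·-1.765 - (1)·0.192) / (7) = 1.360
Iteration 2:
  x_1 = (5 - (-1)·-1.765 - (3)·0.192 - (2)·1.360) / (-10) = 0.006
  x_2 = (-9 - (1)·0.006 - (2)·0.192 - (-3)·1.360) / (8) = -0.664
  x_3 = (-4 - (-2)·0.006 - (4)·-0.664 - (4)·1.360) / (13) = -0.521
  x_4 = (12 - (1)·0.006 - (-1)·-0.664 - (1)·-0.521) / (7) = 1.693

(0.006, -0.664, -0.521, 1.693)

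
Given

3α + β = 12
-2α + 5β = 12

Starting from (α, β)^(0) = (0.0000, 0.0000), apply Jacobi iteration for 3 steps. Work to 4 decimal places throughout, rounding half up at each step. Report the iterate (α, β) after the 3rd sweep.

(2.6667, 3.6800)

Iteration 1:
  α = (12 - (1)·0.0000) / (3) = 4.0000
  β = (12 - (-2)·0.0000) / (5) = 2.4000
Iteration 2:
  α = (12 - (1)·2.4000) / (3) = 3.2000
  β = (12 - (-2)·4.0000) / (5) = 4.0000
Iteration 3:
  α = (12 - (1)·4.0000) / (3) = 2.6667
  β = (12 - (-2)·3.2000) / (5) = 3.6800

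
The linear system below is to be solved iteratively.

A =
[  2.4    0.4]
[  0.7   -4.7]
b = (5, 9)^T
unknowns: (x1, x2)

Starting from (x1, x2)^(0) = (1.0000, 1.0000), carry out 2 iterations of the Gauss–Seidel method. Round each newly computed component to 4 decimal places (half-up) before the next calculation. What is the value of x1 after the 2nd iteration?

2.3549

Iteration 1:
  x1 = (5 - (0.4)·1.0000) / (2.4) = 1.9167
  x2 = (9 - (0.7)·1.9167) / (-4.7) = -1.6294
Iteration 2:
  x1 = (5 - (0.4)·-1.6294) / (2.4) = 2.3549
  x2 = (9 - (0.7)·2.3549) / (-4.7) = -1.5642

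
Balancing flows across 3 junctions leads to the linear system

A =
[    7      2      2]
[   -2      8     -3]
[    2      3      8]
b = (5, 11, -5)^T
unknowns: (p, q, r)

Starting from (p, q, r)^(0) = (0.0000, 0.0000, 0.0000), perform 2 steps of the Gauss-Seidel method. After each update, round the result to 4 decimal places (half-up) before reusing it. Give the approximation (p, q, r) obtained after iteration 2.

(0.6665, 1.0218, -1.1748)

Iteration 1:
  p = (5 - (2)·0.0000 - (2)·0.0000) / (7) = 0.7143
  q = (11 - (-2)·0.7143 - (-3)·0.0000) / (8) = 1.5536
  r = (-5 - (2)·0.7143 - (3)·1.5536) / (8) = -1.3862
Iteration 2:
  p = (5 - (2)·1.5536 - (2)·-1.3862) / (7) = 0.6665
  q = (11 - (-2)·0.6665 - (-3)·-1.3862) / (8) = 1.0218
  r = (-5 - (2)·0.6665 - (3)·1.0218) / (8) = -1.1748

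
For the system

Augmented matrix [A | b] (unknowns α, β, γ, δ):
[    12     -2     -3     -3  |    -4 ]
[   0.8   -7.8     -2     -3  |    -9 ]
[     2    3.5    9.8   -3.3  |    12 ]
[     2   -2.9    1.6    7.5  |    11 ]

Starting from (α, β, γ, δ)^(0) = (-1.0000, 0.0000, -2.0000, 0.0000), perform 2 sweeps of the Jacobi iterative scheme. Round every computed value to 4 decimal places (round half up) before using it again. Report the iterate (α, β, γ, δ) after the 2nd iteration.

(0.8245, -0.1287, 1.5633, 1.9889)

Iteration 1:
  α = (-4 - (-2)·0.0000 - (-3)·-2.0000 - (-3)·0.0000) / (12) = -0.8333
  β = (-9 - (0.8)·-1.0000 - (-2)·-2.0000 - (-3)·0.0000) / (-7.8) = 1.5641
  γ = (12 - (2)·-1.0000 - (3.5)·0.0000 - (-3.3)·0.0000) / (9.8) = 1.4286
  δ = (11 - (2)·-1.0000 - (-2.9)·0.0000 - (1.6)·-2.0000) / (7.5) = 2.1600
Iteration 2:
  α = (-4 - (-2)·1.5641 - (-3)·1.4286 - (-3)·2.1600) / (12) = 0.8245
  β = (-9 - (0.8)·-0.8333 - (-2)·1.4286 - (-3)·2.1600) / (-7.8) = -0.1287
  γ = (12 - (2)·-0.8333 - (3.5)·1.5641 - (-3.3)·2.1600) / (9.8) = 1.5633
  δ = (11 - (2)·-0.8333 - (-2.9)·1.5641 - (1.6)·1.4286) / (7.5) = 1.9889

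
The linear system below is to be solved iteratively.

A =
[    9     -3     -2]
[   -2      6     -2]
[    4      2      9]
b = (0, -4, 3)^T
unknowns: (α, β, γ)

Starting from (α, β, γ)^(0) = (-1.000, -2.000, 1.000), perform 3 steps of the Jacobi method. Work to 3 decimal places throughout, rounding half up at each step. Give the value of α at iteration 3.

0.015

Iteration 1:
  α = (0 - (-3)·-2.000 - (-2)·1.000) / (9) = -0.444
  β = (-4 - (-2)·-1.000 - (-2)·1.000) / (6) = -0.667
  γ = (3 - (4)·-1.000 - (2)·-2.000) / (9) = 1.222
Iteration 2:
  α = (0 - (-3)·-0.667 - (-2)·1.222) / (9) = 0.049
  β = (-4 - (-2)·-0.444 - (-2)·1.222) / (6) = -0.407
  γ = (3 - (4)·-0.444 - (2)·-0.667) / (9) = 0.679
Iteration 3:
  α = (0 - (-3)·-0.407 - (-2)·0.679) / (9) = 0.015
  β = (-4 - (-2)·0.049 - (-2)·0.679) / (6) = -0.424
  γ = (3 - (4)·0.049 - (2)·-0.407) / (9) = 0.402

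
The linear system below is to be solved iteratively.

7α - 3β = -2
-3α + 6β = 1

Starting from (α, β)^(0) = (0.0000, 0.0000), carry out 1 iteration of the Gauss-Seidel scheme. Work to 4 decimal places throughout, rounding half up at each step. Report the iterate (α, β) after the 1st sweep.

(-0.2857, 0.0238)

Iteration 1:
  α = (-2 - (-3)·0.0000) / (7) = -0.2857
  β = (1 - (-3)·-0.2857) / (6) = 0.0238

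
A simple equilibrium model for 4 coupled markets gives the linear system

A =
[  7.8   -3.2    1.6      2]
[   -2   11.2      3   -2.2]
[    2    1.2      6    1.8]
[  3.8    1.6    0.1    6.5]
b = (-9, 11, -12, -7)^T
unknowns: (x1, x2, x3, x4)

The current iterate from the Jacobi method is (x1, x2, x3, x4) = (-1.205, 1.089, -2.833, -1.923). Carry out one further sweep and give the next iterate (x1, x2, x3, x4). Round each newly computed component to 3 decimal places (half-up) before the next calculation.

(0.367, 1.148, -1.239, -0.597)

One sweep:
  x1 = (-9 - (-3.2)·1.089 - (1.6)·-2.833 - (2)·-1.923) / (7.8) = 0.367
  x2 = (11 - (-2)·-1.205 - (3)·-2.833 - (-2.2)·-1.923) / (11.2) = 1.148
  x3 = (-12 - (2)·-1.205 - (1.2)·1.089 - (1.8)·-1.923) / (6) = -1.239
  x4 = (-7 - (3.8)·-1.205 - (1.6)·1.089 - (0.1)·-2.833) / (6.5) = -0.597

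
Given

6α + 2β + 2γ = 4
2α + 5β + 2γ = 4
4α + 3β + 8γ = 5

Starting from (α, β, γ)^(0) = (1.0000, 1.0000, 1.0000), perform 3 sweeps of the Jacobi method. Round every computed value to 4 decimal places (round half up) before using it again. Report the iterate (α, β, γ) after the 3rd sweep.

Iteration 1:
  α = (4 - (2)·1.0000 - (2)·1.0000) / (6) = 0.0000
  β = (4 - (2)·1.0000 - (2)·1.0000) / (5) = 0.0000
  γ = (5 - (4)·1.0000 - (3)·1.0000) / (8) = -0.2500
Iteration 2:
  α = (4 - (2)·0.0000 - (2)·-0.2500) / (6) = 0.7500
  β = (4 - (2)·0.0000 - (2)·-0.2500) / (5) = 0.9000
  γ = (5 - (4)·0.0000 - (3)·0.0000) / (8) = 0.6250
Iteration 3:
  α = (4 - (2)·0.9000 - (2)·0.6250) / (6) = 0.1583
  β = (4 - (2)·0.7500 - (2)·0.6250) / (5) = 0.2500
  γ = (5 - (4)·0.7500 - (3)·0.9000) / (8) = -0.0875

(0.1583, 0.2500, -0.0875)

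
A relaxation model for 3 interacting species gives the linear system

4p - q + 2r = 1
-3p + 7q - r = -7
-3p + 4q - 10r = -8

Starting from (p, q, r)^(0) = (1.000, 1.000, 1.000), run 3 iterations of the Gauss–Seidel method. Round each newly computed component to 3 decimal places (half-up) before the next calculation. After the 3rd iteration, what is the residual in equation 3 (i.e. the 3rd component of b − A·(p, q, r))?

Iteration 1:
  p = (1 - (-1)·1.000 - (2)·1.000) / (4) = 0.000
  q = (-7 - (-3)·0.000 - (-1)·1.000) / (7) = -0.857
  r = (-8 - (-3)·0.000 - (4)·-0.857) / (-10) = 0.457
Iteration 2:
  p = (1 - (-1)·-0.857 - (2)·0.457) / (4) = -0.193
  q = (-7 - (-3)·-0.193 - (-1)·0.457) / (7) = -1.017
  r = (-8 - (-3)·-0.193 - (4)·-1.017) / (-10) = 0.451
Iteration 3:
  p = (1 - (-1)·-1.017 - (2)·0.451) / (4) = -0.230
  q = (-7 - (-3)·-0.230 - (-1)·0.451) / (7) = -1.034
  r = (-8 - (-3)·-0.230 - (4)·-1.034) / (-10) = 0.455
Residual b − A·x = (-0.024, 0.003, -0.004)

-0.004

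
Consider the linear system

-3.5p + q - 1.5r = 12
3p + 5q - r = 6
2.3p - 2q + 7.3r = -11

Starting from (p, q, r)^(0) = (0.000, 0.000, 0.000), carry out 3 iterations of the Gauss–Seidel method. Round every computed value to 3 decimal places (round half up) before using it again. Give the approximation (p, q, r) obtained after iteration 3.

(-2.657, 2.822, 0.103)

Iteration 1:
  p = (12 - (1)·0.000 - (-1.5)·0.000) / (-3.5) = -3.429
  q = (6 - (3)·-3.429 - (-1)·0.000) / (5) = 3.257
  r = (-11 - (2.3)·-3.429 - (-2)·3.257) / (7.3) = 0.466
Iteration 2:
  p = (12 - (1)·3.257 - (-1.5)·0.466) / (-3.5) = -2.698
  q = (6 - (3)·-2.698 - (-1)·0.466) / (5) = 2.912
  r = (-11 - (2.3)·-2.698 - (-2)·2.912) / (7.3) = 0.141
Iteration 3:
  p = (12 - (1)·2.912 - (-1.5)·0.141) / (-3.5) = -2.657
  q = (6 - (3)·-2.657 - (-1)·0.141) / (5) = 2.822
  r = (-11 - (2.3)·-2.657 - (-2)·2.822) / (7.3) = 0.103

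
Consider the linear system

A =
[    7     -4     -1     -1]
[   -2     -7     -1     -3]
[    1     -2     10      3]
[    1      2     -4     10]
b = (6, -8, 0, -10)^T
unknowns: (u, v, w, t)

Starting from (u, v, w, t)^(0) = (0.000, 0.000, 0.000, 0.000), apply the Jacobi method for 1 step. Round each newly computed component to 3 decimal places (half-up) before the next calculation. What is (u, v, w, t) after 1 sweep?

Iteration 1:
  u = (6 - (-4)·0.000 - (-1)·0.000 - (-1)·0.000) / (7) = 0.857
  v = (-8 - (-2)·0.000 - (-1)·0.000 - (-3)·0.000) / (-7) = 1.143
  w = (0 - (1)·0.000 - (-2)·0.000 - (3)·0.000) / (10) = 0.000
  t = (-10 - (1)·0.000 - (2)·0.000 - (-4)·0.000) / (10) = -1.000

(0.857, 1.143, 0.000, -1.000)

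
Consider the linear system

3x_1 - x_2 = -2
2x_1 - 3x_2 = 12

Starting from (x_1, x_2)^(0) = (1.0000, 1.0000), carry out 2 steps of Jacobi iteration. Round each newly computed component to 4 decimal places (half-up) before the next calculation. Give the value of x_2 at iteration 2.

Iteration 1:
  x_1 = (-2 - (-1)·1.0000) / (3) = -0.3333
  x_2 = (12 - (2)·1.0000) / (-3) = -3.3333
Iteration 2:
  x_1 = (-2 - (-1)·-3.3333) / (3) = -1.7778
  x_2 = (12 - (2)·-0.3333) / (-3) = -4.2222

-4.2222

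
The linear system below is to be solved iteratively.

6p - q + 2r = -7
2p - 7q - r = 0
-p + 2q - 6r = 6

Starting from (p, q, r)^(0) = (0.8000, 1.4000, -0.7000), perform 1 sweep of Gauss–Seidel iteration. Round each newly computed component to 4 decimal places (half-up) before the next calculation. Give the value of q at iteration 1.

-0.1000

Iteration 1:
  p = (-7 - (-1)·1.4000 - (2)·-0.7000) / (6) = -0.7000
  q = (0 - (2)·-0.7000 - (-1)·-0.7000) / (-7) = -0.1000
  r = (6 - (-1)·-0.7000 - (2)·-0.1000) / (-6) = -0.9167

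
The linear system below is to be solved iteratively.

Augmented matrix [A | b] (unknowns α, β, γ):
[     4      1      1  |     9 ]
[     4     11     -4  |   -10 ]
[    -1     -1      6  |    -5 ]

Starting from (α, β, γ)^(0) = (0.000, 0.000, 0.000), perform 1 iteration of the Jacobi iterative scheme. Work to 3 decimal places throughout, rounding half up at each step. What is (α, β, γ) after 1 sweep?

(2.250, -0.909, -0.833)

Iteration 1:
  α = (9 - (1)·0.000 - (1)·0.000) / (4) = 2.250
  β = (-10 - (4)·0.000 - (-4)·0.000) / (11) = -0.909
  γ = (-5 - (-1)·0.000 - (-1)·0.000) / (6) = -0.833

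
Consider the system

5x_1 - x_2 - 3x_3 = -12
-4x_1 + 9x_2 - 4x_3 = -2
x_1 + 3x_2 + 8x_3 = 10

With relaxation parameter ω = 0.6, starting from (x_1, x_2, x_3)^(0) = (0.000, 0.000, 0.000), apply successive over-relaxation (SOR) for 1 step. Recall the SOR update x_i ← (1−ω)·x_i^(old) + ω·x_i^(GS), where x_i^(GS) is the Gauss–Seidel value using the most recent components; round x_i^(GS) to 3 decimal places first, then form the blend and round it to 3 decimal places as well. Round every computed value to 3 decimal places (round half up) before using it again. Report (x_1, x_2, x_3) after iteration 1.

(-1.440, -0.517, 0.974)

Iteration 1:
  x_1: GS value = (-12 - (-1)·0.000 - (-3)·0.000) / (5) = -2.400;  x_1 ← (1−ω)·0.000 + ω·-2.400 = -1.440
  x_2: GS value = (-2 - (-4)·-1.440 - (-4)·0.000) / (9) = -0.862;  x_2 ← (1−ω)·0.000 + ω·-0.862 = -0.517
  x_3: GS value = (10 - (1)·-1.440 - (3)·-0.517) / (8) = 1.624;  x_3 ← (1−ω)·0.000 + ω·1.624 = 0.974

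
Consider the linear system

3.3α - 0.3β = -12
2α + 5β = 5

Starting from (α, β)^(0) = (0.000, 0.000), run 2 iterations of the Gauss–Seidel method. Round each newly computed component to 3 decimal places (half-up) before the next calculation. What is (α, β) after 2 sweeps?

Iteration 1:
  α = (-12 - (-0.3)·0.000) / (3.3) = -3.636
  β = (5 - (2)·-3.636) / (5) = 2.454
Iteration 2:
  α = (-12 - (-0.3)·2.454) / (3.3) = -3.413
  β = (5 - (2)·-3.413) / (5) = 2.365

(-3.413, 2.365)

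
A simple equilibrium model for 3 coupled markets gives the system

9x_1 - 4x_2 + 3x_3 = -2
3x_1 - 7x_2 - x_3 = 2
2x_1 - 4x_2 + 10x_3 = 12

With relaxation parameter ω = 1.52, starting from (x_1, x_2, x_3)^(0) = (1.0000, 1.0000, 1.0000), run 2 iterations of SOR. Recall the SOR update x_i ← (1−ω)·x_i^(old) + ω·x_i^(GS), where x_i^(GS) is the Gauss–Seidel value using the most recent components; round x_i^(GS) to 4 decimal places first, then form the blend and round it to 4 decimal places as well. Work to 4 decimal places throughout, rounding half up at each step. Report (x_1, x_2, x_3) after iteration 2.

Iteration 1:
  x_1: GS value = (-2 - (-4)·1.0000 - (3)·1.0000) / (9) = -0.1111;  x_1 ← (1−ω)·1.0000 + ω·-0.1111 = -0.6889
  x_2: GS value = (2 - (3)·-0.6889 - (-1)·1.0000) / (-7) = -0.7238;  x_2 ← (1−ω)·1.0000 + ω·-0.7238 = -1.6202
  x_3: GS value = (12 - (2)·-0.6889 - (-4)·-1.6202) / (10) = 0.6897;  x_3 ← (1−ω)·1.0000 + ω·0.6897 = 0.5283
Iteration 2:
  x_1: GS value = (-2 - (-4)·-1.6202 - (3)·0.5283) / (9) = -1.1184;  x_1 ← (1−ω)·-0.6889 + ω·-1.1184 = -1.3417
  x_2: GS value = (2 - (3)·-1.3417 - (-1)·0.5283) / (-7) = -0.9362;  x_2 ← (1−ω)·-1.6202 + ω·-0.9362 = -0.5805
  x_3: GS value = (12 - (2)·-1.3417 - (-4)·-0.5805) / (10) = 1.2361;  x_3 ← (1−ω)·0.5283 + ω·1.2361 = 1.6042

(-1.3417, -0.5805, 1.6042)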